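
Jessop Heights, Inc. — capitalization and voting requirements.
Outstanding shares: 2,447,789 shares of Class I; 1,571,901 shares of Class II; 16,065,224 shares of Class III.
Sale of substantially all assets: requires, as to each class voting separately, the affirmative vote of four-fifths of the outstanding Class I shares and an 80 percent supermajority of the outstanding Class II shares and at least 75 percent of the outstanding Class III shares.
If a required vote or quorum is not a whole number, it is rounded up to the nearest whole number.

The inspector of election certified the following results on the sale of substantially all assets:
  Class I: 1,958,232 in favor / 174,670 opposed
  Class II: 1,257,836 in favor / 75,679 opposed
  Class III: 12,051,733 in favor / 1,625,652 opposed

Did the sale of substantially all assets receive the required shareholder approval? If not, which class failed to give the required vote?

Approved — every class gave the required vote.

Class I: 4/5 of 2447789 = 1958231.20, rounded up to 1958232; 1,958,232 required, 1,958,232 in favor — approved.
Class II: 4/5 of 1571901 = 1257520.80, rounded up to 1257521; 1,257,521 required, 1,257,836 in favor — approved.
Class III: 3/4 of 16065224 = 12048918; 12,048,918 required, 12,051,733 in favor — approved.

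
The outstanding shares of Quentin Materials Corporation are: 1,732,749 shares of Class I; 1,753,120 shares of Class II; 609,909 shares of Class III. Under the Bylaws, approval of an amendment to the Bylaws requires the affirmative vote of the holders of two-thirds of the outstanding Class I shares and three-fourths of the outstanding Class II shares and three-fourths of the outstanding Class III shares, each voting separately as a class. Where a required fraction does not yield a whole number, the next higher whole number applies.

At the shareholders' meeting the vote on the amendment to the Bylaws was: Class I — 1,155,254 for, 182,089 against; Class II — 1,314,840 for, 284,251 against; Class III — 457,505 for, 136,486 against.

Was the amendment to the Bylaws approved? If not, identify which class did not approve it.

Class I: 2/3 of 1732749 = 1155166; 1,155,166 required, 1,155,254 in favor — approved.
Class II: 3/4 of 1753120 = 1314840; 1,314,840 required, 1,314,840 in favor — approved.
Class III: 3/4 of 609909 = 457431.75, rounded up to 457432; 457,432 required, 457,505 in favor — approved.

Approved — every class gave the required vote.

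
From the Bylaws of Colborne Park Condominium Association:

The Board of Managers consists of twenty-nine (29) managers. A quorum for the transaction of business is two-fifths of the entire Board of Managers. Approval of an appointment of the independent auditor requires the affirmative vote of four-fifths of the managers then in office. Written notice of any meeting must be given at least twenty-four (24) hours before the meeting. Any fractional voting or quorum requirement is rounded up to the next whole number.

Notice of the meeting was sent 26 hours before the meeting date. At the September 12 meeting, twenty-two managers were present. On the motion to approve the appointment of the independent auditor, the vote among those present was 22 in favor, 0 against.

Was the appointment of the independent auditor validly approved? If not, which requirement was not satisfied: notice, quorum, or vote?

Invalid — vote requirement not satisfied.

Notice: 26 hours given; 24 required (26 ≥ 24). Satisfied.
Quorum: 22 present; quorum is 12. Satisfied.
Vote: the appointment of the independent auditor requires four-fifths of the managers then in office (29). 4/5 of 29 = 23.20, rounded up to 24, so 24 affirmative votes are needed; 22 voted in favor. Not satisfied.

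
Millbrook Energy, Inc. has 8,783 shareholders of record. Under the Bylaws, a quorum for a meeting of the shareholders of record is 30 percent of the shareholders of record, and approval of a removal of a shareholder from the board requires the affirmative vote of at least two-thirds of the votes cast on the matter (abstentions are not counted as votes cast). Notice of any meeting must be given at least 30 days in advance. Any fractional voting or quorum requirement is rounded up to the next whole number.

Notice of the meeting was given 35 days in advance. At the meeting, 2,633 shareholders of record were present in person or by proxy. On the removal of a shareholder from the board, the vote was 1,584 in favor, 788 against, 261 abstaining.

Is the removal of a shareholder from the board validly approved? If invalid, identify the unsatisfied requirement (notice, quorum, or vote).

Invalid — quorum requirement not satisfied.

Notice: 35 days given; 30 required. Satisfied.
Quorum: 30% of 8,783 = 2,634.90, rounded up to 2,635; 2,633 present. Not satisfied.
Vote: requires two-thirds of the votes cast (2,633 − 261 abstaining = 2,372); 2/3 of 2372 = 1581.33, rounded up to 1582, so 1,582 needed; 1,584 in favor. Satisfied.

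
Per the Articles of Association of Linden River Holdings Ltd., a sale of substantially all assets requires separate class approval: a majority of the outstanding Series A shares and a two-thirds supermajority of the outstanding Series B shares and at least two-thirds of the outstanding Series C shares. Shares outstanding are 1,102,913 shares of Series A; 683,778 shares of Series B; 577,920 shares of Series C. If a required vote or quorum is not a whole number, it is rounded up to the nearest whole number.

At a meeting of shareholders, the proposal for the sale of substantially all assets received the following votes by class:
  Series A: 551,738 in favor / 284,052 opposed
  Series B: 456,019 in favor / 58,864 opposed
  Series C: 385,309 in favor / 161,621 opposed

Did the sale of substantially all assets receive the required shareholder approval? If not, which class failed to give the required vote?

Approved — every class gave the required vote.

Series A: a majority of 1102913 is 551457; 551,457 required, 551,738 in favor — approved.
Series B: 2/3 of 683778 = 455852; 455,852 required, 456,019 in favor — approved.
Series C: 2/3 of 577920 = 385280; 385,280 required, 385,309 in favor — approved.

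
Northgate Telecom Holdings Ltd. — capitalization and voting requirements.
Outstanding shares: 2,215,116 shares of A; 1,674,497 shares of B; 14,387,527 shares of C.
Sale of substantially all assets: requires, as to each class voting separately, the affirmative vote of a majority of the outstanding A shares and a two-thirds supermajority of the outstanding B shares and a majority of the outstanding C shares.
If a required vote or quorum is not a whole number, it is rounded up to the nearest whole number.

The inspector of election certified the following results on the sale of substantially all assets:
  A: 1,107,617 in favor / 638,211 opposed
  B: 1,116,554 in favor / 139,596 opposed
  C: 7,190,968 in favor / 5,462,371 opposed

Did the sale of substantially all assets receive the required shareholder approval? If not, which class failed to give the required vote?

A: a majority of 2215116 is 1107559; 1,107,559 required, 1,107,617 in favor — approved.
B: 2/3 of 1674497 = 1116331.33, rounded up to 1116332; 1,116,332 required, 1,116,554 in favor — approved.
C: a majority of 14387527 is 7193764; 7,193,764 required, 7,190,968 in favor — not approved.

Not approved — the C shares did not give the required vote.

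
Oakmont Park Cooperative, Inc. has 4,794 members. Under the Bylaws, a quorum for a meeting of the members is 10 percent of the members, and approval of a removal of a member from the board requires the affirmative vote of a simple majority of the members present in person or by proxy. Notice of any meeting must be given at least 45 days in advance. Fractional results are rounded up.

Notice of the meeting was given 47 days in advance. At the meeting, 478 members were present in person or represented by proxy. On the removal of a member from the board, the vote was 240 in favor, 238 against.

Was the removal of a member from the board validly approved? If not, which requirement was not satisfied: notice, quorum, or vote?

Invalid — quorum requirement not satisfied.

Notice: 47 days given; 45 required. Satisfied.
Quorum: 10% of 4,794 = 479.40, rounded up to 480; 478 present. Not satisfied.
Vote: requires a majority of those present (478); a majority of 478 is 240, so 240 needed; 240 in favor. Satisfied.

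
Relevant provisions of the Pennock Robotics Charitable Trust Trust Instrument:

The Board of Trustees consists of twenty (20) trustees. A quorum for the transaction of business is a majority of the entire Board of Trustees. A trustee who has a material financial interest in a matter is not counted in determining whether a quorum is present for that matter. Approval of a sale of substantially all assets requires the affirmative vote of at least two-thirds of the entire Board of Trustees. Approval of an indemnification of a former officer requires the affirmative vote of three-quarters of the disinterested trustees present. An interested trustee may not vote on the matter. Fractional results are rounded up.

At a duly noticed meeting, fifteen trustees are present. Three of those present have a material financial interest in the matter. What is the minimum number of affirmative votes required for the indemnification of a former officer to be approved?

The indemnification of a former officer requires three-fourths of the disinterested trustees present (15 − 3 = 12).
3/4 of 12 = 9.

9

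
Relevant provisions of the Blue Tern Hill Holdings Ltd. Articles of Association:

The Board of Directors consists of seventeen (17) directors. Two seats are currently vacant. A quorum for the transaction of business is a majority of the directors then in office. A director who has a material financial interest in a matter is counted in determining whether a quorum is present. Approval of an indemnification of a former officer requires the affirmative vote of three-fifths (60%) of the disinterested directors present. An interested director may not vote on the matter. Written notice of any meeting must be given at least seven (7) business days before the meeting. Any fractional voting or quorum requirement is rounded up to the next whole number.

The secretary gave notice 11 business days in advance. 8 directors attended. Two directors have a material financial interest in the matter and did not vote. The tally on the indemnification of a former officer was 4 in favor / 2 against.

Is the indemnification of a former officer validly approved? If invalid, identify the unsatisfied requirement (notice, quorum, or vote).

Valid — all requirements satisfied.

Notice: 11 business days given; 7 required (11 ≥ 7). Satisfied.
Quorum: 8 present (interested directors count toward quorum); quorum is 8. Satisfied.
Vote: the indemnification of a former officer requires three-fifths of the disinterested directors present (8 − 2 = 6). 3/5 of 6 = 3.60, rounded up to 4, so 4 affirmative votes are needed; 4 voted in favor. Satisfied.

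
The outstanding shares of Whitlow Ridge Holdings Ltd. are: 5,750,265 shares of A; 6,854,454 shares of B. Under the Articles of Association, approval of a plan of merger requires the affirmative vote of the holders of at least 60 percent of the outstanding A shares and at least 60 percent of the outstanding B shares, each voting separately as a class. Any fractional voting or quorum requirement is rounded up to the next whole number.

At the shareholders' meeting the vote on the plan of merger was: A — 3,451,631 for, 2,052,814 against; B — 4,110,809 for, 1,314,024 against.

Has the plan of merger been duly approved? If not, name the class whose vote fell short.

A: 3/5 of 5750265 = 3450159; 3,450,159 required, 3,451,631 in favor — approved.
B: 3/5 of 6854454 = 4112672.40, rounded up to 4112673; 4,112,673 required, 4,110,809 in favor — not approved.

Not approved — the B shares did not give the required vote.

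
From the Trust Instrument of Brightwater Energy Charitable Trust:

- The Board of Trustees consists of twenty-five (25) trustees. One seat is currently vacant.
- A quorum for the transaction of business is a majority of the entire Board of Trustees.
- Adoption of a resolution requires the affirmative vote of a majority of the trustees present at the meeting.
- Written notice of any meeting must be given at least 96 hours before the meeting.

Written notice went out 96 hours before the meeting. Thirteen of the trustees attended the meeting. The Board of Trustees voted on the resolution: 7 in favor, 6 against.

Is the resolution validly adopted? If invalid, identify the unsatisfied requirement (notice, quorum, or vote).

Valid — all requirements satisfied.

Notice: 96 hours given; 96 required (96 ≥ 96). Satisfied.
Quorum: 13 present; quorum is 13. Satisfied.
Vote: the resolution requires a majority of the trustees present (13). A majority of 13 is 7, so 7 affirmative votes are needed; 7 voted in favor. Satisfied.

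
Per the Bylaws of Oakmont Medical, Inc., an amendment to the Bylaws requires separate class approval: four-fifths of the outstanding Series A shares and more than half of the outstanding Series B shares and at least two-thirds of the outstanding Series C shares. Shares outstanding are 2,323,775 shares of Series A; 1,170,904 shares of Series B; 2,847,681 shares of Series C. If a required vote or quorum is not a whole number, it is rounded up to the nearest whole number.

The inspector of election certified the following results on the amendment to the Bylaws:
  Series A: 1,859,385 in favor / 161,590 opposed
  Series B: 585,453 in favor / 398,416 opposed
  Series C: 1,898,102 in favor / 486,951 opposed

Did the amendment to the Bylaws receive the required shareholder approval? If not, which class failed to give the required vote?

Not approved — the Series C shares did not give the required vote.

Series A: 4/5 of 2323775 = 1859020; 1,859,020 required, 1,859,385 in favor — approved.
Series B: a majority of 1170904 is 585453; 585,453 required, 585,453 in favor — approved.
Series C: 2/3 of 2847681 = 1898454; 1,898,454 required, 1,898,102 in favor — not approved.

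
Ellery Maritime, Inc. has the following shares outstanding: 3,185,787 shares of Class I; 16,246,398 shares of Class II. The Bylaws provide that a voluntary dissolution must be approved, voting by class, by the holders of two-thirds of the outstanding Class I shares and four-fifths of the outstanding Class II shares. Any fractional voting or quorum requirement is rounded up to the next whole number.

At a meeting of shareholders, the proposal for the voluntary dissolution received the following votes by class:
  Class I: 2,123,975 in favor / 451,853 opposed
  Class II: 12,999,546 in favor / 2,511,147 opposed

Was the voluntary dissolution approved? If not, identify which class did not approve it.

Approved — every class gave the required vote.

Class I: 2/3 of 3185787 = 2123858; 2,123,858 required, 2,123,975 in favor — approved.
Class II: 4/5 of 16246398 = 12997118.40, rounded up to 12997119; 12,997,119 required, 12,999,546 in favor — approved.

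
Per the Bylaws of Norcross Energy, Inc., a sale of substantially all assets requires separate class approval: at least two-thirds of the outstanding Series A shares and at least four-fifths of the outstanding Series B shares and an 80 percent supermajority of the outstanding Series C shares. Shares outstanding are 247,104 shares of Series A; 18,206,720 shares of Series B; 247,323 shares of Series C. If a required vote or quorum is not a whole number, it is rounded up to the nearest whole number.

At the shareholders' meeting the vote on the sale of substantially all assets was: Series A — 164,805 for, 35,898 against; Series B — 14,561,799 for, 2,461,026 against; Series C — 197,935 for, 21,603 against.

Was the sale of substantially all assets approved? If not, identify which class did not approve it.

Not approved — the Series B shares did not give the required vote.

Series A: 2/3 of 247104 = 164736; 164,736 required, 164,805 in favor — approved.
Series B: 4/5 of 18206720 = 14565376; 14,565,376 required, 14,561,799 in favor — not approved.
Series C: 4/5 of 247323 = 197858.40, rounded up to 197859; 197,859 required, 197,935 in favor — approved.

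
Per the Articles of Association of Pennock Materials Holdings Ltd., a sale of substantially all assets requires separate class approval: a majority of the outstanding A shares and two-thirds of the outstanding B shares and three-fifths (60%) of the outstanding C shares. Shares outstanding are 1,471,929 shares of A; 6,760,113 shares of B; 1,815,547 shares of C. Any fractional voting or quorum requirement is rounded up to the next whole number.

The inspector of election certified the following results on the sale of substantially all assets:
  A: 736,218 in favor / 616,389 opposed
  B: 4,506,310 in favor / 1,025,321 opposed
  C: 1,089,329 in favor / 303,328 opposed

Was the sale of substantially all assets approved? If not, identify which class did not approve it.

Not approved — the B shares did not give the required vote.

A: a majority of 1471929 is 735965; 735,965 required, 736,218 in favor — approved.
B: 2/3 of 6760113 = 4506742; 4,506,742 required, 4,506,310 in favor — not approved.
C: 3/5 of 1815547 = 1089328.20, rounded up to 1089329; 1,089,329 required, 1,089,329 in favor — approved.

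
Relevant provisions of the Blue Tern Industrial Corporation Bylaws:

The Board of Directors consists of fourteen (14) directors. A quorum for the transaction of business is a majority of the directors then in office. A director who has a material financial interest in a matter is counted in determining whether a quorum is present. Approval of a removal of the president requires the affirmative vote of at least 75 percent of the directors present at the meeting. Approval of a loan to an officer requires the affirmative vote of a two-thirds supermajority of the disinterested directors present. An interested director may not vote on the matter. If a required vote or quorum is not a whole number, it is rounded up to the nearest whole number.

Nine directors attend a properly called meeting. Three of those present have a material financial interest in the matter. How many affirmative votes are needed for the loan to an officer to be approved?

The loan to an officer requires two-thirds of the disinterested directors present (9 − 3 = 6).
2/3 of 6 = 4.

4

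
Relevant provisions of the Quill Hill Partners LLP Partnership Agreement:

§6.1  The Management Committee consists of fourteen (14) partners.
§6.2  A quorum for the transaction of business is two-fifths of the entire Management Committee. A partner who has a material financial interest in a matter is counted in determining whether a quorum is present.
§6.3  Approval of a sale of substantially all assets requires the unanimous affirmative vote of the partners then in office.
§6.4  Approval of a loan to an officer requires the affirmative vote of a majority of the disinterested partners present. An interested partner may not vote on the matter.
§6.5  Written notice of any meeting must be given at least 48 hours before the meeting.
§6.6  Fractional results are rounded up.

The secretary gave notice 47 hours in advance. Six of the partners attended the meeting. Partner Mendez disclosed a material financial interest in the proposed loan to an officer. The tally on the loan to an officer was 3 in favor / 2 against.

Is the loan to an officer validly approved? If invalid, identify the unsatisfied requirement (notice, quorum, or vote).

Invalid — notice requirement not satisfied.

Notice: 47 hours given; 48 required (47 < 48). Not satisfied.
Quorum: 6 present (interested partners count toward quorum); quorum is 6. Satisfied.
Vote: the loan to an officer requires a majority of the disinterested partners present (6 − 1 = 5). A majority of 5 is 3, so 3 affirmative votes are needed; 3 voted in favor. Satisfied.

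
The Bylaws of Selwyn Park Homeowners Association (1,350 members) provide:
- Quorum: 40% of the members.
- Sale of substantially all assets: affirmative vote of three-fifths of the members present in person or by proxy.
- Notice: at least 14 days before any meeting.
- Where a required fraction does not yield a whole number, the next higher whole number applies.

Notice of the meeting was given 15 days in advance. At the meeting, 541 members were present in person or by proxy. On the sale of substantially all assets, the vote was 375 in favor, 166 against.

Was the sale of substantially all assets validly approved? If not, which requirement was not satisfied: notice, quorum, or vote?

Notice: 15 days given; 14 required. Satisfied.
Quorum: 40% of 1,350 = 540; 541 present. Satisfied.
Vote: requires three-fifths of those present (541); 3/5 of 541 = 324.60, rounded up to 325, so 325 needed; 375 in favor. Satisfied.

Valid — all requirements satisfied.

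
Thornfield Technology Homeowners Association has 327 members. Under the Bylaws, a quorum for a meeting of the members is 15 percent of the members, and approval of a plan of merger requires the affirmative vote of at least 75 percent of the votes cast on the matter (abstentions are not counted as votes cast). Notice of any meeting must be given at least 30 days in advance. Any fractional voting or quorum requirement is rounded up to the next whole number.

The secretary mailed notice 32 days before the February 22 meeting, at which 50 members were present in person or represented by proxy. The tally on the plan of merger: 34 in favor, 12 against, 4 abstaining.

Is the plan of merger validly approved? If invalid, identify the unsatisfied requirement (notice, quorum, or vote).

Invalid — vote requirement not satisfied.

Notice: 32 days given; 30 required. Satisfied.
Quorum: 15% of 327 = 49.05, rounded up to 50; 50 present. Satisfied.
Vote: requires three-fourths of the votes cast (50 − 4 abstaining = 46); 3/4 of 46 = 34.50, rounded up to 35, so 35 needed; 34 in favor. Not satisfied.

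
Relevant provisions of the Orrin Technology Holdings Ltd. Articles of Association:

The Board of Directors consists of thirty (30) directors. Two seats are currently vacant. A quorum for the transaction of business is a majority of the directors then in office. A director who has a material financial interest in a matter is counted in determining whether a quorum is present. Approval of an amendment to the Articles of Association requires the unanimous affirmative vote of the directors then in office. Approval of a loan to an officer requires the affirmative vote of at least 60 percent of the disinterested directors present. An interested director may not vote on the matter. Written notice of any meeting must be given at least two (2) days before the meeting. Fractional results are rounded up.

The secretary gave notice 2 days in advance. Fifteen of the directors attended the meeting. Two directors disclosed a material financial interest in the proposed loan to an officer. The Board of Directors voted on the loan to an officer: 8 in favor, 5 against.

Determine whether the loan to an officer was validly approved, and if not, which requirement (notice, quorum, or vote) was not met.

Valid — all requirements satisfied.

Notice: 2 days given; 2 required (2 ≥ 2). Satisfied.
Quorum: 15 present (interested directors count toward quorum); quorum is 15. Satisfied.
Vote: the loan to an officer requires three-fifths of the disinterested directors present (15 − 2 = 13). 3/5 of 13 = 7.80, rounded up to 8, so 8 affirmative votes are needed; 8 voted in favor. Satisfied.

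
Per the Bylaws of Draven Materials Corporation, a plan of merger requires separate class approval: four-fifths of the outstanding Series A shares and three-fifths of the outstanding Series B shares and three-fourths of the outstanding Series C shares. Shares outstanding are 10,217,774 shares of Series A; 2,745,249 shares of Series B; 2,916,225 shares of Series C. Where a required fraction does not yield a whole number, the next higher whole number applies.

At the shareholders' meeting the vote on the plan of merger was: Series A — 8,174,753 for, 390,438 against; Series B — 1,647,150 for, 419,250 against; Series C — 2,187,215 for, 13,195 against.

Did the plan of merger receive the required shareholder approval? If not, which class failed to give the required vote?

Series A: 4/5 of 10217774 = 8174219.20, rounded up to 8174220; 8,174,220 required, 8,174,753 in favor — approved.
Series B: 3/5 of 2745249 = 1647149.40, rounded up to 1647150; 1,647,150 required, 1,647,150 in favor — approved.
Series C: 3/4 of 2916225 = 2187168.75, rounded up to 2187169; 2,187,169 required, 2,187,215 in favor — approved.

Approved — every class gave the required vote.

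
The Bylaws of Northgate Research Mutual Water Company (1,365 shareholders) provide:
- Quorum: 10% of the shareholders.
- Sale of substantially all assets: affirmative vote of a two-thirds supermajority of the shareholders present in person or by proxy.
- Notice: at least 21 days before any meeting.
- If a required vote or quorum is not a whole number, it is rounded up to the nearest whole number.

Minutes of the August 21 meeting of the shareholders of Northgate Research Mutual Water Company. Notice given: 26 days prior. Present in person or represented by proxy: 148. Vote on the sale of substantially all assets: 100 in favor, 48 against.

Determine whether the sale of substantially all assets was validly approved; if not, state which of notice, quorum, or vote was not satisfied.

Notice: 26 days given; 21 required. Satisfied.
Quorum: 10% of 1,365 = 136.50, rounded up to 137; 148 present. Satisfied.
Vote: requires two-thirds of those present (148); 2/3 of 148 = 98.67, rounded up to 99, so 99 needed; 100 in favor. Satisfied.

Valid — all requirements satisfied.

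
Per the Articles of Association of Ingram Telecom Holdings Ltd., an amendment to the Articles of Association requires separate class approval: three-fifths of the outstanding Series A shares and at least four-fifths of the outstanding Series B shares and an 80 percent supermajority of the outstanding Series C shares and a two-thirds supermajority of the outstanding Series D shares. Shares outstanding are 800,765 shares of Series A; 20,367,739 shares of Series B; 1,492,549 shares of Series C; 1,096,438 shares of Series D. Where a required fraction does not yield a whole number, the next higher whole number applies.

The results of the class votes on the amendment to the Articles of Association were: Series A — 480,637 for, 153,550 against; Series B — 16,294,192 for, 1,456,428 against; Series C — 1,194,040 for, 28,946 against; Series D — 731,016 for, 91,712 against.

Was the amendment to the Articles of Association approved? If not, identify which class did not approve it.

Series A: 3/5 of 800765 = 480459; 480,459 required, 480,637 in favor — approved.
Series B: 4/5 of 20367739 = 16294191.20, rounded up to 16294192; 16,294,192 required, 16,294,192 in favor — approved.
Series C: 4/5 of 1492549 = 1194039.20, rounded up to 1194040; 1,194,040 required, 1,194,040 in favor — approved.
Series D: 2/3 of 1096438 = 730958.67, rounded up to 730959; 730,959 required, 731,016 in favor — approved.

Approved — every class gave the required vote.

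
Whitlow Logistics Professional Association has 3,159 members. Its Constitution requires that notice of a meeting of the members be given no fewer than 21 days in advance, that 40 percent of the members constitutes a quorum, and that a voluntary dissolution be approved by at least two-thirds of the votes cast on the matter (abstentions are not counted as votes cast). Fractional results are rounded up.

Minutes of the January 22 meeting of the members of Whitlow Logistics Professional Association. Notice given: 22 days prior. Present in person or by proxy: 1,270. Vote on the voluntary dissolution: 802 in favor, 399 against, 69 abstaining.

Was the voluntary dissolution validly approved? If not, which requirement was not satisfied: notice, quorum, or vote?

Notice: 22 days given; 21 required. Satisfied.
Quorum: 40% of 3,159 = 1,263.60, rounded up to 1,264; 1,270 present. Satisfied.
Vote: requires two-thirds of the votes cast (1,270 − 69 abstaining = 1,201); 2/3 of 1201 = 800.67, rounded up to 801, so 801 needed; 802 in favor. Satisfied.

Valid — all requirements satisfied.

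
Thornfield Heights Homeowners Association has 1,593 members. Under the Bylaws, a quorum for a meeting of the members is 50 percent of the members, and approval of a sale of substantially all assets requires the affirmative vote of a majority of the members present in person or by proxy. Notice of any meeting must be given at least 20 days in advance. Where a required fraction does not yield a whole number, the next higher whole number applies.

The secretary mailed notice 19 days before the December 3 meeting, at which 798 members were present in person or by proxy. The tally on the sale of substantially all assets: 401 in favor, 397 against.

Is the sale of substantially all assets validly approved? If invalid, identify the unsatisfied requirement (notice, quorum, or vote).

Notice: 19 days given; 20 required. Not satisfied.
Quorum: 50% of 1,593 = 796.50, rounded up to 797; 798 present. Satisfied.
Vote: requires a majority of those present (798); a majority of 798 is 400, so 400 needed; 401 in favor. Satisfied.

Invalid — notice requirement not satisfied.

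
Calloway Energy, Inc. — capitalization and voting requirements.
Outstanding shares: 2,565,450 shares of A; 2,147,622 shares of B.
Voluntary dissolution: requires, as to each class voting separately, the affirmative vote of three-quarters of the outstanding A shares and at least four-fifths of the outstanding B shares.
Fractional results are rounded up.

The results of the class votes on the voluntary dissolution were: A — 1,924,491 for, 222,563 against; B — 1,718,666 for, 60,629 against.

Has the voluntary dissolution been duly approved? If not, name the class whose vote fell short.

A: 3/4 of 2565450 = 1924087.50, rounded up to 1924088; 1,924,088 required, 1,924,491 in favor — approved.
B: 4/5 of 2147622 = 1718097.60, rounded up to 1718098; 1,718,098 required, 1,718,666 in favor — approved.

Approved — every class gave the required vote.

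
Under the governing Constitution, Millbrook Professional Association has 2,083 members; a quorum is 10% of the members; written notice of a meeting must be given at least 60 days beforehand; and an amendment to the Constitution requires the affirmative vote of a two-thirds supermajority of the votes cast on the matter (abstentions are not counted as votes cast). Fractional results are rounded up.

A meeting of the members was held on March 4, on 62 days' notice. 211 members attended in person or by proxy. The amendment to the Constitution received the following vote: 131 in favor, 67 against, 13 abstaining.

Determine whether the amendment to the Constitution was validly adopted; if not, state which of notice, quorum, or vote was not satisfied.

Invalid — vote requirement not satisfied.

Notice: 62 days given; 60 required. Satisfied.
Quorum: 10% of 2,083 = 208.30, rounded up to 209; 211 present. Satisfied.
Vote: requires two-thirds of the votes cast (211 − 13 abstaining = 198); 2/3 of 198 = 132, so 132 needed; 131 in favor. Not satisfied.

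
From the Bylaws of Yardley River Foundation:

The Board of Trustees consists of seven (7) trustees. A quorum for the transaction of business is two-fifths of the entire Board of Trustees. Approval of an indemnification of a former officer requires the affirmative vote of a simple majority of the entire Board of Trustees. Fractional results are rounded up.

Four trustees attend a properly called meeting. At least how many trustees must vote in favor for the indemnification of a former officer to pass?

4

The indemnification of a former officer requires a majority of the entire Board of Trustees (7).
A majority of 7 is 4.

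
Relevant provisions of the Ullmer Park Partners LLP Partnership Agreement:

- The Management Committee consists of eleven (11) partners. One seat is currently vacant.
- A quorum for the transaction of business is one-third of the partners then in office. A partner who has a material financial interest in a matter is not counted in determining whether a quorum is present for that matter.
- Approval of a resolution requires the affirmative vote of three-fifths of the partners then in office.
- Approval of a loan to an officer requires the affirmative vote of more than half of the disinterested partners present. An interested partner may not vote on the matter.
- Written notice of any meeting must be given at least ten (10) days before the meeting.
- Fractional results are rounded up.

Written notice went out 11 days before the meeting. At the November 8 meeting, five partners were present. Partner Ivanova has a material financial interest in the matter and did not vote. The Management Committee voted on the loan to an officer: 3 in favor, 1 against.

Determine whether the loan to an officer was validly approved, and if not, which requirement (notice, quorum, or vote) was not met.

Notice: 11 days given; 10 required (11 ≥ 10). Satisfied.
Quorum: 5 present, but the 1 interested partner does not count, leaving 4. Quorum is 4. Satisfied.
Vote: the loan to an officer requires a majority of the disinterested partners present (5 − 1 = 4). A majority of 4 is 3, so 3 affirmative votes are needed; 3 voted in favor. Satisfied.

Valid — all requirements satisfied.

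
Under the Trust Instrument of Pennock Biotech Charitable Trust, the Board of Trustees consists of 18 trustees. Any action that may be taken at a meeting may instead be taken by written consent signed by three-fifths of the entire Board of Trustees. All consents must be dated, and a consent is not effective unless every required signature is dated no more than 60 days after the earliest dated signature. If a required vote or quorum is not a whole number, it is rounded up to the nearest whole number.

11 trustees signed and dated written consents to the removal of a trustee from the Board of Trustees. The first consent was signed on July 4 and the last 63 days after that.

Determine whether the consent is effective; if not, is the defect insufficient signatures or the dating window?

Signatures required: three-fifths of 18 — 3/5 of 18 = 10.80, rounded up to 11, so 11 needed; 11 signed. Sufficient.
Dating window: the latest signature is 63 days after the earliest; the limit is 60 days. Outside the window.

Not effective — dating-window requirement not satisfied.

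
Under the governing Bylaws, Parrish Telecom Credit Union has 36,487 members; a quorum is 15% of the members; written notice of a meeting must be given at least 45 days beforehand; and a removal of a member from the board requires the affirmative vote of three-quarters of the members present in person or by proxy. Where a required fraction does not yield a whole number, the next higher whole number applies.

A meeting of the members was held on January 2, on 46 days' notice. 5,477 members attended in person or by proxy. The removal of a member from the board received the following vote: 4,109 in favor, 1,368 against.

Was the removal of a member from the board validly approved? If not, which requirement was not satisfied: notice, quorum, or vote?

Notice: 46 days given; 45 required. Satisfied.
Quorum: 15% of 36,487 = 5,473.05, rounded up to 5,474; 5,477 present. Satisfied.
Vote: requires three-fourths of those present (5,477); 3/4 of 5477 = 4107.75, rounded up to 4108, so 4,108 needed; 4,109 in favor. Satisfied.

Valid — all requirements satisfied.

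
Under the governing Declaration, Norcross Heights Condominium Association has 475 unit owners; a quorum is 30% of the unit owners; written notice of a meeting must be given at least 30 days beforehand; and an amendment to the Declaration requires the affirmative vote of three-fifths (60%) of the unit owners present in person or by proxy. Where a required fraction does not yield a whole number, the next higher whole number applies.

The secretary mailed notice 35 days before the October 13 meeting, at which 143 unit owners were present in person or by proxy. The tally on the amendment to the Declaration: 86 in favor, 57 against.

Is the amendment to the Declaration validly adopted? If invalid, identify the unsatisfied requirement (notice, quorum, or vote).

Notice: 35 days given; 30 required. Satisfied.
Quorum: 30% of 475 = 142.50, rounded up to 143; 143 present. Satisfied.
Vote: requires three-fifths of those present (143); 3/5 of 143 = 85.80, rounded up to 86, so 86 needed; 86 in favor. Satisfied.

Valid — all requirements satisfied.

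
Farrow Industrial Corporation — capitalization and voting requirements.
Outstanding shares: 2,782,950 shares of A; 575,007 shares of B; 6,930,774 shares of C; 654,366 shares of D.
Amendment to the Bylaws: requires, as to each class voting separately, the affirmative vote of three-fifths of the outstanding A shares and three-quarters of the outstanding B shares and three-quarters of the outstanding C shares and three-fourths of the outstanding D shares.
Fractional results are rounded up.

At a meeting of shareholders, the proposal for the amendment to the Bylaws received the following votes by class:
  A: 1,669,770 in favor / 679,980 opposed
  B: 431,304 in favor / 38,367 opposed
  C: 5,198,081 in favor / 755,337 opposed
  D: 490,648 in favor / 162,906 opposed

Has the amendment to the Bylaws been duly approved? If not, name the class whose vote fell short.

Not approved — the D shares did not give the required vote.

A: 3/5 of 2782950 = 1669770; 1,669,770 required, 1,669,770 in favor — approved.
B: 3/4 of 575007 = 431255.25, rounded up to 431256; 431,256 required, 431,304 in favor — approved.
C: 3/4 of 6930774 = 5198080.50, rounded up to 5198081; 5,198,081 required, 5,198,081 in favor — approved.
D: 3/4 of 654366 = 490774.50, rounded up to 490775; 490,775 required, 490,648 in favor — not approved.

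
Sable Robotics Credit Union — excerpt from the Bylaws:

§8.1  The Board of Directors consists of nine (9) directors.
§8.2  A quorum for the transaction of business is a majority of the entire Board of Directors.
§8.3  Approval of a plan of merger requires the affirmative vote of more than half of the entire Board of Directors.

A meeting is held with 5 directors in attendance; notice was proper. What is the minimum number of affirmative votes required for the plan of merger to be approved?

5

The plan of merger requires a majority of the entire Board of Directors (9).
A majority of 9 is 5.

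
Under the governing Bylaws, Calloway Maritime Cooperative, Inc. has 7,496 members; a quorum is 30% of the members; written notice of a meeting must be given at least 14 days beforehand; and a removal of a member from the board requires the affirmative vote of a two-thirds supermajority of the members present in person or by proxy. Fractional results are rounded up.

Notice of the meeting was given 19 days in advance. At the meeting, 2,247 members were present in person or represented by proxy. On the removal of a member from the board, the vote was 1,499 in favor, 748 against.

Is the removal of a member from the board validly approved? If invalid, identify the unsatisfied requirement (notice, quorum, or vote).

Notice: 19 days given; 14 required. Satisfied.
Quorum: 30% of 7,496 = 2,248.80, rounded up to 2,249; 2,247 present. Not satisfied.
Vote: requires two-thirds of those present (2,247); 2/3 of 2247 = 1498, so 1,498 needed; 1,499 in favor. Satisfied.

Invalid — quorum requirement not satisfied.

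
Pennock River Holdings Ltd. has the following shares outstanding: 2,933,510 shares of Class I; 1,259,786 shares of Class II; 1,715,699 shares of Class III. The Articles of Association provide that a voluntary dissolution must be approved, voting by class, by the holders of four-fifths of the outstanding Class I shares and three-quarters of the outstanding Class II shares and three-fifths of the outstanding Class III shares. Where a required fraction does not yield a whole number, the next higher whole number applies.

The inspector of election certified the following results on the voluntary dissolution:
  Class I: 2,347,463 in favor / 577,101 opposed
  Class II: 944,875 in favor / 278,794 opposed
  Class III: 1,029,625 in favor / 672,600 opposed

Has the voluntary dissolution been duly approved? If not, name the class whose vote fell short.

Class I: 4/5 of 2933510 = 2346808; 2,346,808 required, 2,347,463 in favor — approved.
Class II: 3/4 of 1259786 = 944839.50, rounded up to 944840; 944,840 required, 944,875 in favor — approved.
Class III: 3/5 of 1715699 = 1029419.40, rounded up to 1029420; 1,029,420 required, 1,029,625 in favor — approved.

Approved — every class gave the required vote.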